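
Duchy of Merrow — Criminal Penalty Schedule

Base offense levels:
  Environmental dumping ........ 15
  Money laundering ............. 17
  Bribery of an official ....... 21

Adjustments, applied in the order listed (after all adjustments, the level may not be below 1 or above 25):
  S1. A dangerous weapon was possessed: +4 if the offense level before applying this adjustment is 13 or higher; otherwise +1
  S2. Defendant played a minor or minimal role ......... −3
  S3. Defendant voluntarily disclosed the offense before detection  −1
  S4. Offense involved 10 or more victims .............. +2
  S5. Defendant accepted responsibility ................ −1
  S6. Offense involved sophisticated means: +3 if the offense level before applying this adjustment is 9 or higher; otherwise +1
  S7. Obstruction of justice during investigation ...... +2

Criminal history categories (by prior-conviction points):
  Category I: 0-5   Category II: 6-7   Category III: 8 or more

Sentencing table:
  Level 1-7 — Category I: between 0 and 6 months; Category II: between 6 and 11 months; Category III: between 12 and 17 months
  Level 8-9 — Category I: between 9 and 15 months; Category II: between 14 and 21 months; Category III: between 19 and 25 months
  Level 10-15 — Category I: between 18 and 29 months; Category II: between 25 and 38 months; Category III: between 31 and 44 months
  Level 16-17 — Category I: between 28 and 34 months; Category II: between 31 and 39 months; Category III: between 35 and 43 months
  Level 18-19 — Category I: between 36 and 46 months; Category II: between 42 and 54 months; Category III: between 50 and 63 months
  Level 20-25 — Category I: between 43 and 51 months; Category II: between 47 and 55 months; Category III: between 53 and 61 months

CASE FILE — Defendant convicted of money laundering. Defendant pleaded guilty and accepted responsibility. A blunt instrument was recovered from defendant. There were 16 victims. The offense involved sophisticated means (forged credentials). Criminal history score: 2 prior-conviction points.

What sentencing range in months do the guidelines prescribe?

43-51 months

Base offense level for money laundering: 17.
S1 applies (level before this adjustment is 17 ≥ 13, so +4): 17 + 4 = 21.
S4 applies: 21 + 2 = 23.
S5 applies: 23 − 1 = 22.
S6 applies (level before this adjustment is 22 ≥ 9, so +3): 22 + 3 = 25.
Final offense level: 25.
Criminal history: 2 prior points → Category I (0-5).
Level 25 falls in the 20-25 band.
Grid: Level 20-25 × Category I = 43-51 months.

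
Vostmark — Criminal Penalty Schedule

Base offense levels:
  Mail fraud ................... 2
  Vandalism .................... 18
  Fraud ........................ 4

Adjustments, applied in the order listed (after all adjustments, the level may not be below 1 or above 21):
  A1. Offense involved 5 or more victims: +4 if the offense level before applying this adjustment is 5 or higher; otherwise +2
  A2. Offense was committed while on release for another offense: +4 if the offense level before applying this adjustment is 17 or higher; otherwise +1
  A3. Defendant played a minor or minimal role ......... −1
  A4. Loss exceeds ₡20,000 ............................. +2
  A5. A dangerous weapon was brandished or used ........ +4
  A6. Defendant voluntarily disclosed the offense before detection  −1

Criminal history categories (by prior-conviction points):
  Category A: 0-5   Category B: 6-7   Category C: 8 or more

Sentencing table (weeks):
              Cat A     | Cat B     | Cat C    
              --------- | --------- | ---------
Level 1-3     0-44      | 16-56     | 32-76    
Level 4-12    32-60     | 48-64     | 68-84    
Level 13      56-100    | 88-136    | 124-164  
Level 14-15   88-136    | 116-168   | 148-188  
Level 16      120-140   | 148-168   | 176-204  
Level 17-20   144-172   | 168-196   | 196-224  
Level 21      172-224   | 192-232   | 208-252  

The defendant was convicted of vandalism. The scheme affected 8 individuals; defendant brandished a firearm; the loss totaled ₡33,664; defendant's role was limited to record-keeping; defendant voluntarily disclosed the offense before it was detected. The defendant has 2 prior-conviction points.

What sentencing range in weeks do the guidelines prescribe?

172-224 weeks

Base offense level for vandalism: 18.
A1 applies (level before this adjustment is 18 ≥ 5, so +4): 18 + 4 = 22.
A3 applies: 22 − 1 = 21.
A4 applies: 21 + 2 = 23.
A5 applies: 23 + 4 = 27.
A6 applies: 27 − 1 = 26.
Level 26 exceeds the maximum of 21; capped at 21.
Final offense level: 21.
Criminal history: 2 prior points → Category A (0-5).
Level 21 falls in the 21 band.
Grid: Level 21 × Category A = 172-224 weeks.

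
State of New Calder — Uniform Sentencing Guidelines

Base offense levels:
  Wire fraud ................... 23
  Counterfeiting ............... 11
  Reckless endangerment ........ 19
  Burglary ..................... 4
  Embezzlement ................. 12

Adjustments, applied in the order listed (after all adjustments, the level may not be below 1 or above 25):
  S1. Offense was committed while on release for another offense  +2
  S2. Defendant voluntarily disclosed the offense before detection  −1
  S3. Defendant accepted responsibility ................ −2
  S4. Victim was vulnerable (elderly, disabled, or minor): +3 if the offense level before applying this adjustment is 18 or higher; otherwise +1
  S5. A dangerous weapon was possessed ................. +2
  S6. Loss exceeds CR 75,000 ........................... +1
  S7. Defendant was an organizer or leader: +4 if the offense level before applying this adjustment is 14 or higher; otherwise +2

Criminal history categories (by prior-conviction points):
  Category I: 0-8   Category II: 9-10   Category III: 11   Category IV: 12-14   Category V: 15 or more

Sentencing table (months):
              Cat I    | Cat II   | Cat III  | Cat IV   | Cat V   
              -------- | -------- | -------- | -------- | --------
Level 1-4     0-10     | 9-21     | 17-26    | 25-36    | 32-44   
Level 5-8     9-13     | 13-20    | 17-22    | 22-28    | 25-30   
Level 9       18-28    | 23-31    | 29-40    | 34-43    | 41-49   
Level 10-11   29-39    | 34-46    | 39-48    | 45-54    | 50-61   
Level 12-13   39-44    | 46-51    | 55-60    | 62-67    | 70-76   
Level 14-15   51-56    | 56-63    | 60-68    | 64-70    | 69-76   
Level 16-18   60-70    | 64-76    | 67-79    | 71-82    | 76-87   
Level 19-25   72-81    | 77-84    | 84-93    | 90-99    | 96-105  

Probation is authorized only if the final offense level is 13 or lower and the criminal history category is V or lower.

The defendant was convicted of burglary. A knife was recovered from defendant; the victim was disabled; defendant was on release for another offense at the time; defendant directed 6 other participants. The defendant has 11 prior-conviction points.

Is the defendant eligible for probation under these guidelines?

Base offense level for burglary: 4.
S1 applies: 4 + 2 = 6.
S3 does not apply.
S4 applies (level before this adjustment is 6 < 18, so +1): 6 + 1 = 7.
S5 applies: 7 + 2 = 9.
S7 applies (level before this adjustment is 9 < 14, so +2): 9 + 2 = 11.
Final offense level: 11.
Criminal history: 11 prior points → Category III (11).
Level 11 falls in the 10-11 band.
Grid: Level 10-11 × Category III = 39-48 months.
Probation check: level 11 ≤ 13 and category III ≤ V → eligible.

Yes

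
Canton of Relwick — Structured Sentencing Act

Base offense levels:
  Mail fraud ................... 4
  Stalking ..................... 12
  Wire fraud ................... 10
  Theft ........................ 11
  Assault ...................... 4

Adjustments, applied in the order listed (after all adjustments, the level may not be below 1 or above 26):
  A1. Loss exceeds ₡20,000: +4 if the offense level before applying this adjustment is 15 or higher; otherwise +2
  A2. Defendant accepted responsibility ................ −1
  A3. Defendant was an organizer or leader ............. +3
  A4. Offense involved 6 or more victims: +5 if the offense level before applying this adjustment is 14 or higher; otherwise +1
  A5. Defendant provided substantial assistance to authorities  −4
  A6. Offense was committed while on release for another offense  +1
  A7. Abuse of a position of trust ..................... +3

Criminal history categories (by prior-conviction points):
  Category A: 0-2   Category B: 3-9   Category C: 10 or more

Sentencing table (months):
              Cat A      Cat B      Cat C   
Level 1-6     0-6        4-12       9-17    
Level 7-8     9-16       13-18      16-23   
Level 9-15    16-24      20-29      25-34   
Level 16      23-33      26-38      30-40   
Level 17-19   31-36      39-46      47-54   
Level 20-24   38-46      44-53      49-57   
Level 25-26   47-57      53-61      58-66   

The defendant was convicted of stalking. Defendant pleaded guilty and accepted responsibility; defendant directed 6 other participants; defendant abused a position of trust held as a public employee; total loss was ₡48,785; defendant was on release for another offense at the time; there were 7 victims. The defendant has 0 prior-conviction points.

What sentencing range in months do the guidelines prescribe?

47-57 months

Base offense level for stalking: 12.
A1 applies (level before this adjustment is 12 < 15, so +2): 12 + 2 = 14.
A2 applies: 14 − 1 = 13.
A3 applies: 13 + 3 = 16.
A4 applies (level before this adjustment is 16 ≥ 14, so +5): 16 + 5 = 21.
A6 applies: 21 + 1 = 22.
A7 applies: 22 + 3 = 25.
Final offense level: 25.
Criminal history: 0 prior points → Category A (0-2).
Level 25 falls in the 25-26 band.
Grid: Level 25-26 × Category A = 47-57 months.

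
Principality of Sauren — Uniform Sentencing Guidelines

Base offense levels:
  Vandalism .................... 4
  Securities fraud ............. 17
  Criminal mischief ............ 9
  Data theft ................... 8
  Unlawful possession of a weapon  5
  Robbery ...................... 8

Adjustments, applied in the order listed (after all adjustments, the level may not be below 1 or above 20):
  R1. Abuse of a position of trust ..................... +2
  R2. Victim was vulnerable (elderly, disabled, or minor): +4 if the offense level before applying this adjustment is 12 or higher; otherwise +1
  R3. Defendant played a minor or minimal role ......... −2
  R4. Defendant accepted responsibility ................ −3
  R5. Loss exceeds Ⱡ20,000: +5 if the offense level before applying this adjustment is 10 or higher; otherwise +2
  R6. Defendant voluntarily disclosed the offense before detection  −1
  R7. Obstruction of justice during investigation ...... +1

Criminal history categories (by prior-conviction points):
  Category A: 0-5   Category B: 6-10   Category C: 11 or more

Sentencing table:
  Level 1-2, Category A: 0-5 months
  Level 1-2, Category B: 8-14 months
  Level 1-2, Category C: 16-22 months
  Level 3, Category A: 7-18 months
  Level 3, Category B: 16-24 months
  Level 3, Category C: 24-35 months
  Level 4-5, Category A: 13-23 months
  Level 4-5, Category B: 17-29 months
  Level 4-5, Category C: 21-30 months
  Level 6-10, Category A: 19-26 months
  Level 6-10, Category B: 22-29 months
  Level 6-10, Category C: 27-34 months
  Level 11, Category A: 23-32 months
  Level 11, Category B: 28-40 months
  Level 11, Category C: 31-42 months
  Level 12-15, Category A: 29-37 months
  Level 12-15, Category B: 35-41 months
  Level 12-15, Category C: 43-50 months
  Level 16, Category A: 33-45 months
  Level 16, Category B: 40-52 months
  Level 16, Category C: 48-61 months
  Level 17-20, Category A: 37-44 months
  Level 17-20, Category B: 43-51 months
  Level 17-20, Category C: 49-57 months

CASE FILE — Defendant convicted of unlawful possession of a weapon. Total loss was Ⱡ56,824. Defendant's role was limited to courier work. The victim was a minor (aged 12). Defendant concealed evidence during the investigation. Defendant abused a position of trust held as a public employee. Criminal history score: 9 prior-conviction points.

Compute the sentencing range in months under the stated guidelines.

Base offense level for unlawful possession of a weapon: 5.
R1 applies: 5 + 2 = 7.
R2 applies (level before this adjustment is 7 < 12, so +1): 7 + 1 = 8.
R3 applies: 8 − 2 = 6.
R5 applies (level before this adjustment is 6 < 10, so +2): 6 + 2 = 8.
R7 applies: 8 + 1 = 9.
Final offense level: 9.
Criminal history: 9 prior points → Category B (6-10).
Level 9 falls in the 6-10 band.
Grid: Level 6-10 × Category B = 22-29 months.

22-29 months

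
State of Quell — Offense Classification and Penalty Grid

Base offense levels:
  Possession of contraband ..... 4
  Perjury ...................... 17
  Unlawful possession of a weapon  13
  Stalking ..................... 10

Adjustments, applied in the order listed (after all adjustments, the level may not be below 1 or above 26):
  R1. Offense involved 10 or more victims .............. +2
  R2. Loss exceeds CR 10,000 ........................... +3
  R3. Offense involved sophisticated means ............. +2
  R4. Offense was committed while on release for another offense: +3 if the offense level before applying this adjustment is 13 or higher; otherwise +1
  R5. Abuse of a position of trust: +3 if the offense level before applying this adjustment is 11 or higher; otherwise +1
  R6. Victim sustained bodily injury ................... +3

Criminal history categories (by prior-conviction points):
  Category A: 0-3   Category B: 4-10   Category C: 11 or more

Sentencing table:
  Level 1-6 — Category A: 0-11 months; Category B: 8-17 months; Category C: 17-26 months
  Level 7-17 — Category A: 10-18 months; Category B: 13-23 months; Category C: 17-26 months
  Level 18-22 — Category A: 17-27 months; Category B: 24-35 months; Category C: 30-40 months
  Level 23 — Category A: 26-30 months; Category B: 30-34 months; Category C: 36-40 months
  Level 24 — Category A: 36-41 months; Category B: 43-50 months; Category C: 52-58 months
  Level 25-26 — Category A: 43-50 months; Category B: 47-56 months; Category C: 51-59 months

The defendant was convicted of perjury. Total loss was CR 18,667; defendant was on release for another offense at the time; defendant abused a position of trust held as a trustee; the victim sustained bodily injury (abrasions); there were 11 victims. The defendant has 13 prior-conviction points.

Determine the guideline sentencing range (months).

Base offense level for perjury: 17.
R1 applies: 17 + 2 = 19.
R2 applies: 19 + 3 = 22.
R3 does not apply.
R4 applies (level before this adjustment is 22 ≥ 13, so +3): 22 + 3 = 25.
R5 applies (level before this adjustment is 25 ≥ 11, so +3): 25 + 3 = 28.
R6 applies: 28 + 3 = 31.
Level 31 exceeds the maximum of 26; capped at 26.
Final offense level: 26.
Criminal history: 13 prior points → Category C (11+).
Level 26 falls in the 25-26 band.
Grid: Level 25-26 × Category C = 51-59 months.

51-59 months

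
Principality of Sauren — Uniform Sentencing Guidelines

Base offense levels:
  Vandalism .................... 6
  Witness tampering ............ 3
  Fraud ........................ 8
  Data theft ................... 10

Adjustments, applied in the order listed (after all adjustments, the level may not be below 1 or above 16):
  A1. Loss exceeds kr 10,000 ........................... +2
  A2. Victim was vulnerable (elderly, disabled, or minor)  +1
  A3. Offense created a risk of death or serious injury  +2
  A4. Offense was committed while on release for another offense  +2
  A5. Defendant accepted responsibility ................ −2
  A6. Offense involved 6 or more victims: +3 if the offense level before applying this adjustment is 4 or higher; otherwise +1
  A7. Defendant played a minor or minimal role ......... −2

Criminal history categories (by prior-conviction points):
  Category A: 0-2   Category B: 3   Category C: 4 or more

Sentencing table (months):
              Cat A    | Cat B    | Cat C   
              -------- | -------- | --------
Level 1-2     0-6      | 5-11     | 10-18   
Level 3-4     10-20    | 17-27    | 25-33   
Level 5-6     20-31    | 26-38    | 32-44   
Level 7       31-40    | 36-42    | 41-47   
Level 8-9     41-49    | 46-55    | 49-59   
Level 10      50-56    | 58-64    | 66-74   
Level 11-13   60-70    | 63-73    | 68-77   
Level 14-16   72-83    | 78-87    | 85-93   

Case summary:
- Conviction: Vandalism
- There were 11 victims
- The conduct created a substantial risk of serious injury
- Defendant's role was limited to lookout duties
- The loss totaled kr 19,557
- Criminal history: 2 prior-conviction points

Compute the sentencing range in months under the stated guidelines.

Base offense level for vandalism: 6.
A1 applies: 6 + 2 = 8.
A3 applies: 8 + 2 = 10.
A6 applies (level before this adjustment is 10 ≥ 4, so +3): 10 + 3 = 13.
A7 applies: 13 − 2 = 11.
Final offense level: 11.
Criminal history: 2 prior points → Category A (0-2).
Level 11 falls in the 11-13 band.
Grid: Level 11-13 × Category A = 60-70 months.

60-70 months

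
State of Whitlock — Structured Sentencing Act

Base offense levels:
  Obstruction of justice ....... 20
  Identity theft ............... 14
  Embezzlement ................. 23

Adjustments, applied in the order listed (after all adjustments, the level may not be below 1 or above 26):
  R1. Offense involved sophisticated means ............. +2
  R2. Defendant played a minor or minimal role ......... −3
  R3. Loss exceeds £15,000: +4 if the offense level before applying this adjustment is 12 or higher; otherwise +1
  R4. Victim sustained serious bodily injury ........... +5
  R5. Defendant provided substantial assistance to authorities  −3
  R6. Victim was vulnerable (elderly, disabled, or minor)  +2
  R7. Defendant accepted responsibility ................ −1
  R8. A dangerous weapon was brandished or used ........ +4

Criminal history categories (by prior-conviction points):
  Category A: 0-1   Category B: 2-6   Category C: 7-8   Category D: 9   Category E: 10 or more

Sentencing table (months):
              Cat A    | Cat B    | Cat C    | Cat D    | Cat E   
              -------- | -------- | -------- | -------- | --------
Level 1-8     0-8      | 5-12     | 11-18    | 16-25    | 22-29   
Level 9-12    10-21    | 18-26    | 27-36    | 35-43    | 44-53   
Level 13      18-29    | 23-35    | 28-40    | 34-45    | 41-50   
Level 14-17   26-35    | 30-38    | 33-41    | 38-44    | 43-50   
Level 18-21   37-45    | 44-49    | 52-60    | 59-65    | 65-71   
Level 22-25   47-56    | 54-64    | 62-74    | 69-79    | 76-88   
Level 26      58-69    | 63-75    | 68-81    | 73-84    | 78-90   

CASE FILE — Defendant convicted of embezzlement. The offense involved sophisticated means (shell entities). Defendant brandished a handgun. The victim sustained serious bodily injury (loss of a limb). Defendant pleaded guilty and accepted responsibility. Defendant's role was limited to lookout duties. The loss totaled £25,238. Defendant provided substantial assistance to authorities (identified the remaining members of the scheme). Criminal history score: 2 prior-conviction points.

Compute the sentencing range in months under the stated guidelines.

Base offense level for embezzlement: 23.
R1 applies: 23 + 2 = 25.
R2 applies: 25 − 3 = 22.
R3 applies (level before this adjustment is 22 ≥ 12, so +4): 22 + 4 = 26.
R4 applies: 26 + 5 = 31.
R5 applies: 31 − 3 = 28.
R7 applies: 28 − 1 = 27.
R8 applies: 27 + 4 = 31.
Level 31 exceeds the maximum of 26; capped at 26.
Final offense level: 26.
Criminal history: 2 prior points → Category B (2-6).
Level 26 falls in the 26 band.
Grid: Level 26 × Category B = 63-75 months.

63-75 months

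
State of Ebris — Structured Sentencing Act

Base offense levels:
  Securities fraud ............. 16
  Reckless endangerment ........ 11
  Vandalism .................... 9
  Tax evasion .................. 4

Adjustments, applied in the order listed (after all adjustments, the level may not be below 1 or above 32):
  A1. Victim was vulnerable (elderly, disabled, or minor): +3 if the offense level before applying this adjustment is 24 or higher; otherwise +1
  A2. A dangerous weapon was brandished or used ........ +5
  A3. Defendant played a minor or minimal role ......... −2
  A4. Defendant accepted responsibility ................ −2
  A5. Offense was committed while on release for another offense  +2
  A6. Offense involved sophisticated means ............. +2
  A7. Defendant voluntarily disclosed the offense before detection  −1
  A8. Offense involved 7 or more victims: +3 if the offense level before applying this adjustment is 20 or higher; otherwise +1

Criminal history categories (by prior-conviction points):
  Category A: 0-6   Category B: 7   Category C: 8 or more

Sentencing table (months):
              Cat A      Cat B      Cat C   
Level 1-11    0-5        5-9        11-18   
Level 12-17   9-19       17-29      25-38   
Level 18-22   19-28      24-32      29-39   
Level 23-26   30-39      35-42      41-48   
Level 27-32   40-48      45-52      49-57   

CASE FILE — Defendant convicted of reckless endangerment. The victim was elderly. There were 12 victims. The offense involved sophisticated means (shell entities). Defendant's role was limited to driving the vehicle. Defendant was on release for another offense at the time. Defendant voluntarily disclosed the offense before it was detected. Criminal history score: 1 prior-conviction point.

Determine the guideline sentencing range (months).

9-19 months

Base offense level for reckless endangerment: 11.
A1 applies (level before this adjustment is 11 < 24, so +1): 11 + 1 = 12.
A3 applies: 12 − 2 = 10.
A5 applies: 10 + 2 = 12.
A6 applies: 12 + 2 = 14.
A7 applies: 14 − 1 = 13.
A8 applies (level before this adjustment is 13 < 20, so +1): 13 + 1 = 14.
Final offense level: 14.
Criminal history: 1 prior point → Category A (0-6).
Level 14 falls in the 12-17 band.
Grid: Level 12-17 × Category A = 9-19 months.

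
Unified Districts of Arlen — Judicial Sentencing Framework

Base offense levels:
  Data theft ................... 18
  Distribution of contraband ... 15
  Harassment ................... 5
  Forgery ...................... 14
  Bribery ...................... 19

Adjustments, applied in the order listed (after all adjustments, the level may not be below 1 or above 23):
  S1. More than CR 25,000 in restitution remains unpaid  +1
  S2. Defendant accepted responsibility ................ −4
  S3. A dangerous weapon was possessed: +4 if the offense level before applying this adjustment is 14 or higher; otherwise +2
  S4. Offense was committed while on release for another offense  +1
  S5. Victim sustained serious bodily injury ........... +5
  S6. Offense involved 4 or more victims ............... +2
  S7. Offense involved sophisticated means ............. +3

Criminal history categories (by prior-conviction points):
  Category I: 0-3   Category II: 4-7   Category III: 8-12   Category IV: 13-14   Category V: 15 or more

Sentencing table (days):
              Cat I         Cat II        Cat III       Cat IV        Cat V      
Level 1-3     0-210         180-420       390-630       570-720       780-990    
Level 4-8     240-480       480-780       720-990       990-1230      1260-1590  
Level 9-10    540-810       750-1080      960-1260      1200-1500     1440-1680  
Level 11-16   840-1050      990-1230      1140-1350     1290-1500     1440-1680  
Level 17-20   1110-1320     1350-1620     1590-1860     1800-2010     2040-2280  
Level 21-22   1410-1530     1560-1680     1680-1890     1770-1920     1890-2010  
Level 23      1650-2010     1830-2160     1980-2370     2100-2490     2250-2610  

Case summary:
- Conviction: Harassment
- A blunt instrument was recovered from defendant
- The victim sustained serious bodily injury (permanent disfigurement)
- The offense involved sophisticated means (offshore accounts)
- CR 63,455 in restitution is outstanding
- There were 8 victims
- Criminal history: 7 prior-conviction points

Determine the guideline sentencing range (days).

1350-1620 days

Base offense level for harassment: 5.
S1 applies: 5 + 1 = 6.
S3 applies (level before this adjustment is 6 < 14, so +2): 6 + 2 = 8.
S4 does not apply.
S5 applies: 8 + 5 = 13.
S6 applies: 13 + 2 = 15.
S7 applies: 15 + 3 = 18.
Final offense level: 18.
Criminal history: 7 prior points → Category II (4-7).
Level 18 falls in the 17-20 band.
Grid: Level 17-20 × Category II = 1350-1620 days.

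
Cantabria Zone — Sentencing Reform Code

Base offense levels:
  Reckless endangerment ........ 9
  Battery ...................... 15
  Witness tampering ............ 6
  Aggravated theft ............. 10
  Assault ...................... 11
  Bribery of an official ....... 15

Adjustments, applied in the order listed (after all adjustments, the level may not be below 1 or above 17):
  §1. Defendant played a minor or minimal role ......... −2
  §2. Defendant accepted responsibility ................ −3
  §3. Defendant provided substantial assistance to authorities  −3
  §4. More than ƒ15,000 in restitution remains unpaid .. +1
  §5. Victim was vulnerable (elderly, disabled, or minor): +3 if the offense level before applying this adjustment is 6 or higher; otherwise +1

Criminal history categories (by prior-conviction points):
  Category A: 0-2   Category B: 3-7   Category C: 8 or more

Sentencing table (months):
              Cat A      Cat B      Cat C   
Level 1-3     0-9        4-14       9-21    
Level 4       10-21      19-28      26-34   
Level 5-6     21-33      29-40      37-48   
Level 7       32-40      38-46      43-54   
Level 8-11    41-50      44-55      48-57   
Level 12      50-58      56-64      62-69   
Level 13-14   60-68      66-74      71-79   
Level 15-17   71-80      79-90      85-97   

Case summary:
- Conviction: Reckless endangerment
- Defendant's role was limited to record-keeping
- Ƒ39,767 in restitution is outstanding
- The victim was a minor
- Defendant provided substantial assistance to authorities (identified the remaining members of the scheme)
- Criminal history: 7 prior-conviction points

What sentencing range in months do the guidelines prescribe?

Base offense level for reckless endangerment: 9.
§1 applies: 9 − 2 = 7.
§3 applies: 7 − 3 = 4.
§4 applies: 4 + 1 = 5.
§5 applies (level before this adjustment is 5 < 6, so +1): 5 + 1 = 6.
Final offense level: 6.
Criminal history: 7 prior points → Category B (3-7).
Level 6 falls in the 5-6 band.
Grid: Level 5-6 × Category B = 29-40 months.

29-40 months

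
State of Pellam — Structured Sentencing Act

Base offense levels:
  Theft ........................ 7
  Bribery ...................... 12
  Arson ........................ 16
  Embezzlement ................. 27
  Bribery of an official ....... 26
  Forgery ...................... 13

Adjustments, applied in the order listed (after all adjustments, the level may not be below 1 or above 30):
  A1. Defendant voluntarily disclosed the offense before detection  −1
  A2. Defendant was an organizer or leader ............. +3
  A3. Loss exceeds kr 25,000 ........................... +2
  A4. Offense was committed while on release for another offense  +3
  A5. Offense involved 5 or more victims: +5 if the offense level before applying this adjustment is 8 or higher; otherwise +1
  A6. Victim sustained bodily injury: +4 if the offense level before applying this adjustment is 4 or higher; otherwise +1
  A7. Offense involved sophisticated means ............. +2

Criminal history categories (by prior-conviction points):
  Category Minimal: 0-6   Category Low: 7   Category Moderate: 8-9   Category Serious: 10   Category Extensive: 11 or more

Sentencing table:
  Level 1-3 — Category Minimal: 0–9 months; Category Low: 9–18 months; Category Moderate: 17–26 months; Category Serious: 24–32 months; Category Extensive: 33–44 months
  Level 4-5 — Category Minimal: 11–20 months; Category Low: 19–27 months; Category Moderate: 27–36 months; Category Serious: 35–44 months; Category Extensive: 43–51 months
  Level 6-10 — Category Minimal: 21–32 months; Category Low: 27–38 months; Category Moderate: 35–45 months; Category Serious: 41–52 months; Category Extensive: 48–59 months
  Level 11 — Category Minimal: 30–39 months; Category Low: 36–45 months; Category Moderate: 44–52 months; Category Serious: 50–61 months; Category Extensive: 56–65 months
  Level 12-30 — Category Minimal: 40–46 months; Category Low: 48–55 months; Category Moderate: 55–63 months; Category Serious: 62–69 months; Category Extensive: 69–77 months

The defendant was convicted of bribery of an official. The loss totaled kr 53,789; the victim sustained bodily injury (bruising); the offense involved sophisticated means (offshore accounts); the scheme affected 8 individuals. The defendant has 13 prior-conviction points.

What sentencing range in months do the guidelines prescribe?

69-77 months

Base offense level for bribery of an official: 26.
A1 does not apply.
A3 applies: 26 + 2 = 28.
A4 does not apply.
A5 applies (level before this adjustment is 28 ≥ 8, so +5): 28 + 5 = 33.
A6 applies (level before this adjustment is 33 ≥ 4, so +4): 33 + 4 = 37.
A7 applies: 37 + 2 = 39.
Level 39 exceeds the maximum of 30; capped at 30.
Final offense level: 30.
Criminal history: 13 prior points → Category Extensive (11+).
Level 30 falls in the 12-30 band.
Grid: Level 12-30 × Category Extensive = 69-77 months.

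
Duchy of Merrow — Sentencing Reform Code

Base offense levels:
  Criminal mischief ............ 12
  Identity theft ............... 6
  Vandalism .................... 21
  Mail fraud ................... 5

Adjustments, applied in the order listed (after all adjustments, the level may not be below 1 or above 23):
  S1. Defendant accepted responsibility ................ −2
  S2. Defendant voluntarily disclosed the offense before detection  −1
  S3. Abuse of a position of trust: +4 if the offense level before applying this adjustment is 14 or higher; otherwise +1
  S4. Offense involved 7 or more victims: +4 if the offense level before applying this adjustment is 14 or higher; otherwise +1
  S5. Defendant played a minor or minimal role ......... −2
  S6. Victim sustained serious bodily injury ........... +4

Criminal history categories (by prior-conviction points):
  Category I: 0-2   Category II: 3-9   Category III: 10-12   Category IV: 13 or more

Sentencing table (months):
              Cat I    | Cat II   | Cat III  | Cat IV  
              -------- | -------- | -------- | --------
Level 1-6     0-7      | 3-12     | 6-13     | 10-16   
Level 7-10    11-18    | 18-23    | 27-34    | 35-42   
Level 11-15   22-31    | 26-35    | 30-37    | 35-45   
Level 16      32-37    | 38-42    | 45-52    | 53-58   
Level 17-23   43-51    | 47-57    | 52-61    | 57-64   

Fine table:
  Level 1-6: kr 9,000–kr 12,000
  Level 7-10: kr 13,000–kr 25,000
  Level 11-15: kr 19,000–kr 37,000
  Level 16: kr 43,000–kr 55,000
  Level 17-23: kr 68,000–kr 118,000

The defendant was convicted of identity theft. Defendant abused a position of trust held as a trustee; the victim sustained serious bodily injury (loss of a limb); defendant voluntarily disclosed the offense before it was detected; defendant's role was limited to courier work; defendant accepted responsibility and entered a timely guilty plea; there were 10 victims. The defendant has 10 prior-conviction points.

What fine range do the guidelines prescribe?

kr 13,000–kr 25,000

Base offense level for identity theft: 6.
S1 applies: 6 − 2 = 4.
S2 applies: 4 − 1 = 3.
S3 applies (level before this adjustment is 3 < 14, so +1): 3 + 1 = 4.
S4 applies (level before this adjustment is 4 < 14, so +1): 4 + 1 = 5.
S5 applies: 5 − 2 = 3.
S6 applies: 3 + 4 = 7.
Final offense level: 7.
Level 7 falls in the 7-10 band.
Fine table: Level 7-10 → kr 13,000–kr 25,000.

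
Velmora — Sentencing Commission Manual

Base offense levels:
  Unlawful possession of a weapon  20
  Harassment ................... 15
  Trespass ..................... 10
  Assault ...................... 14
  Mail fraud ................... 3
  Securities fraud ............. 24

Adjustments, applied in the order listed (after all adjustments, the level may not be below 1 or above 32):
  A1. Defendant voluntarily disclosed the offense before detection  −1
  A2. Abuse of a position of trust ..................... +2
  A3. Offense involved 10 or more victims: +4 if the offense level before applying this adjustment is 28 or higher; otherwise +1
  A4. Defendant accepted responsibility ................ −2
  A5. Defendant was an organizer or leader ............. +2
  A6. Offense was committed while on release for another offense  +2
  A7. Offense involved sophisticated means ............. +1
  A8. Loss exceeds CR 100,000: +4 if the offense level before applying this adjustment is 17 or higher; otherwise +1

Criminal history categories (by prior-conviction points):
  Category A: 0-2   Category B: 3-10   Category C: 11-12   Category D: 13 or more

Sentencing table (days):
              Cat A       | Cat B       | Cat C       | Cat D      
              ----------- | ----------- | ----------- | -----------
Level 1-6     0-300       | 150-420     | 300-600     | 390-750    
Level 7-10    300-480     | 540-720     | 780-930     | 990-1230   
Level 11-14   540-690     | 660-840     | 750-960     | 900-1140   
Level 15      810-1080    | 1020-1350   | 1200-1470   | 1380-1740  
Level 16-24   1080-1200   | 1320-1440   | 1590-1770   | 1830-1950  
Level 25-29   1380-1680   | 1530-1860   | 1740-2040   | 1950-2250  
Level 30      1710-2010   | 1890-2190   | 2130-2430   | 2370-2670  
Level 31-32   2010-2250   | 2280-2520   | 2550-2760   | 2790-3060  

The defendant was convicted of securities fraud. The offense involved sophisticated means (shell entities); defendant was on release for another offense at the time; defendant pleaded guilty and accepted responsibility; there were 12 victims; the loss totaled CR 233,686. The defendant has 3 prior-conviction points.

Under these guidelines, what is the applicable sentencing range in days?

1890-2190 days

Base offense level for securities fraud: 24.
A3 applies (level before this adjustment is 24 < 28, so +1): 24 + 1 = 25.
A4 applies: 25 − 2 = 23.
A5 does not apply.
A6 applies: 23 + 2 = 25.
A7 applies: 25 + 1 = 26.
A8 applies (level before this adjustment is 26 ≥ 17, so +4): 26 + 4 = 30.
Final offense level: 30.
Criminal history: 3 prior points → Category B (3-10).
Level 30 falls in the 30 band.
Grid: Level 30 × Category B = 1890-2190 days.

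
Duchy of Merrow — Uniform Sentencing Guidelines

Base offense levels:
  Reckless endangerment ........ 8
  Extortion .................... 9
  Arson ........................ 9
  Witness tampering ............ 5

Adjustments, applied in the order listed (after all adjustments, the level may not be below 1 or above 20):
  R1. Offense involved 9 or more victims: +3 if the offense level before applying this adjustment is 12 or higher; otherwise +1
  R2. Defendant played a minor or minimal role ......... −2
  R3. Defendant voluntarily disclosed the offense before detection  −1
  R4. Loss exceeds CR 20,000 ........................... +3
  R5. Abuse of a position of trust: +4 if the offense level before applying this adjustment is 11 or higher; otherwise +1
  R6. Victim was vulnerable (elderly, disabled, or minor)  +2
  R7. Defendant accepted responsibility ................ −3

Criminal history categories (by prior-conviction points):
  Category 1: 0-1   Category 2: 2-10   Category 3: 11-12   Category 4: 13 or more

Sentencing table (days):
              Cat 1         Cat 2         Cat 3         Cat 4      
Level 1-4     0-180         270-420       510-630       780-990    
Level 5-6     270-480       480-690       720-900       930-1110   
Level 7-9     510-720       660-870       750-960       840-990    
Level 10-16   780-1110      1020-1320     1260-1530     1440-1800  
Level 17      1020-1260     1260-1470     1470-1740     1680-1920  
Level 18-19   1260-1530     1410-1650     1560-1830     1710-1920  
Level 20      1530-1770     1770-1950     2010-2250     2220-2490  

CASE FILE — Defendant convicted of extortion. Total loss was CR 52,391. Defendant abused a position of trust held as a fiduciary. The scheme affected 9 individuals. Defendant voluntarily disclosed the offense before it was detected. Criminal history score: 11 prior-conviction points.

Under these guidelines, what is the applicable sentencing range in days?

Base offense level for extortion: 9.
R1 applies (level before this adjustment is 9 < 12, so +1): 9 + 1 = 10.
R3 applies: 10 − 1 = 9.
R4 applies: 9 + 3 = 12.
R5 applies (level before this adjustment is 12 ≥ 11, so +4): 12 + 4 = 16.
R7 does not apply.
Final offense level: 16.
Criminal history: 11 prior points → Category 3 (11-12).
Level 16 falls in the 10-16 band.
Grid: Level 10-16 × Category 3 = 1260-1530 days.

1260-1530 days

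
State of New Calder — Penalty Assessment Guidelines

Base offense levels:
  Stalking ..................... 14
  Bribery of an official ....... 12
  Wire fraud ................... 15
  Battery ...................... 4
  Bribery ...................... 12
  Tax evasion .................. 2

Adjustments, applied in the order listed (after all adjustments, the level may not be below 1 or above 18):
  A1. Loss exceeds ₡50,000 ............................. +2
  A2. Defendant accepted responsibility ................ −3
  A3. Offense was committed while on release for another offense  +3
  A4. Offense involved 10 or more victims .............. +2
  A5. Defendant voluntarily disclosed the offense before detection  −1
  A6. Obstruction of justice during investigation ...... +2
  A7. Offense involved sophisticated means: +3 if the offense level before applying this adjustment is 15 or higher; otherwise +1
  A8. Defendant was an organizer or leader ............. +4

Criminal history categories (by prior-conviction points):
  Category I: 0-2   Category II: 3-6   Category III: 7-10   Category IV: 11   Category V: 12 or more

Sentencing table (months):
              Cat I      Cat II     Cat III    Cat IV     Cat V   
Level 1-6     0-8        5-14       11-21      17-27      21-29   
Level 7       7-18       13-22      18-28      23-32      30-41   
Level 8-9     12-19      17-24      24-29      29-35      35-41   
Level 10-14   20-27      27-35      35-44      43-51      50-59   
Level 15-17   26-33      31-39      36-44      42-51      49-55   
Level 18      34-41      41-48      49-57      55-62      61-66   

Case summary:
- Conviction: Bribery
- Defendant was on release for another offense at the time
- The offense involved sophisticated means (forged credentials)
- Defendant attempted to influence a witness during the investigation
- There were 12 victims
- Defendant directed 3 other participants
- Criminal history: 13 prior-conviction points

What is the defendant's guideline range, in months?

Base offense level for bribery: 12.
A3 applies: 12 + 3 = 15.
A4 applies: 15 + 2 = 17.
A6 applies: 17 + 2 = 19.
A7 applies (level before this adjustment is 19 ≥ 15, so +3): 19 + 3 = 22.
A8 applies: 22 + 4 = 26.
Level 26 exceeds the maximum of 18; capped at 18.
Final offense level: 18.
Criminal history: 13 prior points → Category V (12+).
Level 18 falls in the 18 band.
Grid: Level 18 × Category V = 61-66 months.

61-66 months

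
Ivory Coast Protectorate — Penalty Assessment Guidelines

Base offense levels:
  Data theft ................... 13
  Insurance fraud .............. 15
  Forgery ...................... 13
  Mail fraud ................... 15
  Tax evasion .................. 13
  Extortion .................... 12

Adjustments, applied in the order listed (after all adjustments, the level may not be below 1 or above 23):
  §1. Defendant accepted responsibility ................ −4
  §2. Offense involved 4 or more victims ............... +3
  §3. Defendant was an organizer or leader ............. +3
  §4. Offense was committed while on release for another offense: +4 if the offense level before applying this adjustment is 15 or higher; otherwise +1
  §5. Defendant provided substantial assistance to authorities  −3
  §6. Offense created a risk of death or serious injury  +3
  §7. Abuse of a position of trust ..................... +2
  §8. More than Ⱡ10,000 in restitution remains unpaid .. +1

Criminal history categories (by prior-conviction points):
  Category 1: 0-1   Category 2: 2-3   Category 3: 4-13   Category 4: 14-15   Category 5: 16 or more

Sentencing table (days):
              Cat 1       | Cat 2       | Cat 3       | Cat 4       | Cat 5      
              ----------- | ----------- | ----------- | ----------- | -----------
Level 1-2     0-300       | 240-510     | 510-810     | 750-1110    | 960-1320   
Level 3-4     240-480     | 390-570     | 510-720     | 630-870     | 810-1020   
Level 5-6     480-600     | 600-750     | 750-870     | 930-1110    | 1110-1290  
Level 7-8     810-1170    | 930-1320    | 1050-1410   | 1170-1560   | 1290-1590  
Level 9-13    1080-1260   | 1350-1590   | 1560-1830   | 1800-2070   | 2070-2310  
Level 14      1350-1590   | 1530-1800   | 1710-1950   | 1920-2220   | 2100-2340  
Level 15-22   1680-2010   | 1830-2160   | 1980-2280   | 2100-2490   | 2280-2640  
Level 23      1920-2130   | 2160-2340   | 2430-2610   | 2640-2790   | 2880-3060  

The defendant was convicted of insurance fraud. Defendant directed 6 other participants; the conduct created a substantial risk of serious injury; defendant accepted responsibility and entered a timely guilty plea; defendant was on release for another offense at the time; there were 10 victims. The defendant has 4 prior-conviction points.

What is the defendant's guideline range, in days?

Base offense level for insurance fraud: 15.
§1 applies: 15 − 4 = 11.
§2 applies: 11 + 3 = 14.
§3 applies: 14 + 3 = 17.
§4 applies (level before this adjustment is 17 ≥ 15, so +4): 17 + 4 = 21.
§5 does not apply.
§6 applies: 21 + 3 = 24.
Level 24 exceeds the maximum of 23; capped at 23.
Final offense level: 23.
Criminal history: 4 prior points → Category 3 (4-13).
Level 23 falls in the 23 band.
Grid: Level 23 × Category 3 = 2430-2610 days.

2430-2610 days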